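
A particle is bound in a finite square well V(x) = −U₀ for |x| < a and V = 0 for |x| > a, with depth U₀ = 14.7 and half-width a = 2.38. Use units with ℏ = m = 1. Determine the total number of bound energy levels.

N = 9

The dimensionless depth is z₀ = a√(2mU₀)/ℏ = 2.38 × √(29.40) = 12.90.
A new bound state (alternating even/odd) appears each time z₀ passes a multiple of π/2, so N = ⌊2z₀/π⌋ + 1 = ⌊8.215⌋ + 1 = 9.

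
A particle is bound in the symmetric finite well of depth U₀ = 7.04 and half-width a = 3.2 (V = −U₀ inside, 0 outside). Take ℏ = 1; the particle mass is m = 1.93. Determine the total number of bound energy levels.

The dimensionless depth is z₀ = a√(2mU₀)/ℏ = 3.2 × √(27.17) = 16.68.
The even/odd transcendental equations gain one root per π/2 in z₀, giving N = 1 + ⌊2z₀/π⌋ = 1 + ⌊10.62⌋ = 11.

N = 11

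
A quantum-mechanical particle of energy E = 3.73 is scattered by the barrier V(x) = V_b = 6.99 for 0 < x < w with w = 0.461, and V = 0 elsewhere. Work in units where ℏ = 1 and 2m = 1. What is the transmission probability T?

Since E < V_b the interior solution is evanescent with decay constant κ = √(2m(V_b − E))/ℏ = 1.806.
κw = 0.8324, sinh(κw) = 0.9319.
The exact tunnelling result is T⁻¹ = 1 + V_b² sinh²(κw) / [4E(V_b − E)] = 1.872, so T = 0.534.

T = 0.534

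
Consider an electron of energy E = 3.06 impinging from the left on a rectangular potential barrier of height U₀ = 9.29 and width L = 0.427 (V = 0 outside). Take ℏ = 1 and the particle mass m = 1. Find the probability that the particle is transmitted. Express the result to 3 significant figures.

T = 0.161

Since E < U₀ the interior solution is evanescent with decay constant κ = √(2m(U₀ − E))/ℏ = 3.530.
κL = 1.507, sinh(κL) = 2.146.
The exact tunnelling result is T⁻¹ = 1 + U₀² sinh²(κL) / [4E(U₀ − E)] = 6.214, so T = 0.161.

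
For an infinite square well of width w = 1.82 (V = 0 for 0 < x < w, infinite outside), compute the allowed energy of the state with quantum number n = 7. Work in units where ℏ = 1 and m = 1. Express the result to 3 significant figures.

E = 73.0

The infinite-well eigenfunctions ψ_n = √(2/w) sin(nπx/w) vanish at both walls, giving E_n = n²π²ℏ²/(2mw²).
E_7 = 7² × π² / (2 × 1 × 1.82²) = 73.00.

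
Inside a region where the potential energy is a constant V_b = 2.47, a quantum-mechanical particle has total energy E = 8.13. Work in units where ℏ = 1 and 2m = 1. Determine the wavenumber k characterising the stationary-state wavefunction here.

With E > V_b the solution is oscillatory, ψ ∝ e^{±ikx} with k = √(2m(E − V_b))/ℏ.
k = √(2 × 0.5 × 5.66) = 2.379.

k = 2.38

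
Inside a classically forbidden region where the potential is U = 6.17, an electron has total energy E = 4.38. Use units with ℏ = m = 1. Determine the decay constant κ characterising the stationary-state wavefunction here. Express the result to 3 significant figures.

κ = 1.89

Since E < U the TISE in this region is ψ'' = κ²ψ with κ = √(2m(U − E))/ℏ.
κ = √(2 × 1 × 1.79) = 1.892.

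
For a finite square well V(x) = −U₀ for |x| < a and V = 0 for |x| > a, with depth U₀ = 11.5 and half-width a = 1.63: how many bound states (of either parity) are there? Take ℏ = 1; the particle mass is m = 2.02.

N = 8

Define the well-strength parameter z₀ = (a/ℏ)√(2mU₀) = 1.63 × √(2·2.02·11.5) = 11.11.
A new bound state (alternating even/odd) appears each time z₀ passes a multiple of π/2, so N = ⌊2z₀/π⌋ + 1 = ⌊7.073⌋ + 1 = 8.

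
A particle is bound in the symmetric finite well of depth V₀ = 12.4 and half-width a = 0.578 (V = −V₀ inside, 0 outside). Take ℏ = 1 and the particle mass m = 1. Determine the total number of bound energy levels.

Define the well-strength parameter z₀ = (a/ℏ)√(2mV₀) = 0.578 × √(2·1·12.4) = 2.878.
A new bound state (alternating even/odd) appears each time z₀ passes a multiple of π/2, so N = ⌊2z₀/π⌋ + 1 = ⌊1.832⌋ + 1 = 2.

N = 2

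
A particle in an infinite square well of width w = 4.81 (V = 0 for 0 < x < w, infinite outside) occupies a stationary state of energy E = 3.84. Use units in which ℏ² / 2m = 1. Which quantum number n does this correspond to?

n = 3

For an infinite well E_n = n²π²ℏ²/(2mw²), so n = (w/πℏ)√(2mE).
n = (4.81/π) × √(2 × 0.5 × 3.84) = 3.000 → n = 3.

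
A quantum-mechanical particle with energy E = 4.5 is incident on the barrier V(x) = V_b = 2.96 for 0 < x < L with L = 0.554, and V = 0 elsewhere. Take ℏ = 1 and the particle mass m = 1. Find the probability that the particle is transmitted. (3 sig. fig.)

Above the barrier the interior wavenumber is k₂ = √(2m(E − V_b))/ℏ = 1.755, giving phase k₂L = 0.9723.
Matching at both interfaces gives T⁻¹ = 1 + V_b² sin²(k₂L) / [4E(E − V_b)] = 1.216, hence T = 0.823.

T = 0.823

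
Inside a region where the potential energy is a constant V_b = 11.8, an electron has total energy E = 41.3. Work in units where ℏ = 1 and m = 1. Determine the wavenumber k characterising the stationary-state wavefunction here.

k = 7.68

With E > V_b the solution is oscillatory, ψ ∝ e^{±ikx} with k = √(2m(E − V_b))/ℏ.
k = √(2 × 1 × 29.5) = 7.681.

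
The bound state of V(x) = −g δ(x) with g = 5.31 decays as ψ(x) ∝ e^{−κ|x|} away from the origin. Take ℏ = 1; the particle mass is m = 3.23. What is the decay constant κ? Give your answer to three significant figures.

κ = 17.2

Integrate −(ℏ²/2m)ψ'' − gδ(x)ψ = Eψ from −ε to +ε: the ψ'' term gives ψ'(0⁺) − ψ'(0⁻) and the δ term gives −(2mg/ℏ²)ψ(0).
With ψ ∝ e^{−κ|x|} this yields −2κ = −2mg/ℏ², so κ = mg/ℏ² = 17.15.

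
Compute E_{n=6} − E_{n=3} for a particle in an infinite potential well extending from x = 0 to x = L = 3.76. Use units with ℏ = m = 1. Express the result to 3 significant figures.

ΔE = 9.42

E_n = n²π²ℏ²/(2mL²), so ΔE = (6² − 3²) π²ℏ²/(2mL²).
ΔE = 27 × π² / (2 × 1 × 3.76²) = 9.424.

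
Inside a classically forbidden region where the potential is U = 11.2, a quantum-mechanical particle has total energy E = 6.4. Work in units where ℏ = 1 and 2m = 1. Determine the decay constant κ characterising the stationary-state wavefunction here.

κ = 2.19

Since E < U the TISE in this region is ψ'' = κ²ψ with κ = √(2m(U − E))/ℏ.
κ = √(2 × 0.5 × 4.8) = 2.191.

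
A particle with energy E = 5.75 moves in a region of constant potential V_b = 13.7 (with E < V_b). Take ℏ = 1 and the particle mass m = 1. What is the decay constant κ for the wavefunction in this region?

κ = 3.99

Since E < V_b the TISE in this region is ψ'' = κ²ψ with κ = √(2m(V_b − E))/ℏ.
κ = √(2 × 1 × 7.95) = 3.987.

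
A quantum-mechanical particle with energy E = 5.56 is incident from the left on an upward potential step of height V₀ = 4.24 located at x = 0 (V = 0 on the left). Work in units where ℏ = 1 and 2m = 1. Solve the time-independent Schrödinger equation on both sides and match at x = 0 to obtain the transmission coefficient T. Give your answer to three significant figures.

On each side the TISE gives plane waves with k = √(2m(E − V))/ℏ: k₁ = √(2·½·5.56) = 2.358, k₂ = √(2·½·1.32) = 1.149.
Continuity of ψ and ψ′ at the step yields the reflection amplitude r = (k₁ − k₂)/(k₁ + k₂) = 0.3448; thus R = |r|² = 0.1189, T = 0.8811.

T = 0.881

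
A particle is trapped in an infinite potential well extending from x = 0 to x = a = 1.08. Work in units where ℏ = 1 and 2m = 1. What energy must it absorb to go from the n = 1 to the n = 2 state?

E_n = n²π²ℏ²/(2ma²), so ΔE = (2² − 1²) π²ℏ²/(2ma²).
ΔE = 3 × π² / (2 × 0.5 × 1.08²) = 25.38.

ΔE = 25.4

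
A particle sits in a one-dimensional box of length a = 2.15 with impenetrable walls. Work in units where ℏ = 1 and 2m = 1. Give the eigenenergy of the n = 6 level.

E = 76.9

Requiring ψ(0) = ψ(a) = 0 quantises k = nπ/a, hence E_n = ℏ²k²/2m = n²π²ℏ²/(2ma²).
E_6 = 6² × π² / (2 × 0.5 × 2.15²) = 76.86.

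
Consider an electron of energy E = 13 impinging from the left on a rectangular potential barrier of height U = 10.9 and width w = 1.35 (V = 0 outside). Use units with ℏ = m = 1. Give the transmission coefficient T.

T = 0.873

Above the barrier the interior wavenumber is k₂ = √(2m(E − U))/ℏ = 2.049, giving phase k₂w = 2.767.
Matching at both interfaces gives T⁻¹ = 1 + U² sin²(k₂w) / [4E(E − U)] = 1.146, hence T = 0.873.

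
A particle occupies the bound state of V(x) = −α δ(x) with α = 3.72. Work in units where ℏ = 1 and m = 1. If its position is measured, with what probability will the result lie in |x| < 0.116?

P = 0.578

The normalised bound state is ψ = √κ e^{−κ|x|} with κ = mα/ℏ² = 3.720.
P(|x| < d) = ∫_{−d}^{d} κ e^{−2κ|x|} dx = 1 − e^{−2κd} = 1 − e^{−0.8630} = 0.5781.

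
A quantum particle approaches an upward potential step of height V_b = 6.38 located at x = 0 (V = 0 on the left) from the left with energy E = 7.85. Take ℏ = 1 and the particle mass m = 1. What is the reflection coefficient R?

The wavenumbers are k₁ = √(2mE)/ℏ = 3.962 on the left and k₂ = √(2m(E − V_b))/ℏ = 1.715 on the right.
Matching ψ and ψ′ at x = 0 gives r = (k₁ − k₂)/(k₁ + k₂), so R = r² = 0.1568 and T = 1 − R = 0.8432.

R = 0.157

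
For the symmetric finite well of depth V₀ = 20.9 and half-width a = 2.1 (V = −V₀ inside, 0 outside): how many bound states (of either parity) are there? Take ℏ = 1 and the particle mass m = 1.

N = 9

The dimensionless depth is z₀ = a√(2mV₀)/ℏ = 2.1 × √(41.80) = 13.58.
The even/odd transcendental equations gain one root per π/2 in z₀, giving N = 1 + ⌊2z₀/π⌋ = 1 + ⌊8.643⌋ = 9.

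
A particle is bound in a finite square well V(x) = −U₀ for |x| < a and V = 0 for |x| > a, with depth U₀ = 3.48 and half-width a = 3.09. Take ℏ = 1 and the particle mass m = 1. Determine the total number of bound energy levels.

Define the well-strength parameter z₀ = (a/ℏ)√(2mU₀) = 3.09 × √(2·1·3.48) = 8.152.
The even/odd transcendental equations gain one root per π/2 in z₀, giving N = 1 + ⌊2z₀/π⌋ = 1 + ⌊5.190⌋ = 6.

N = 6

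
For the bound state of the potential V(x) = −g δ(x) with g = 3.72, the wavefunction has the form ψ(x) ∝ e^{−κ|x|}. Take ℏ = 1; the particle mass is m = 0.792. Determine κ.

κ = 2.95

Integrating the TISE across x = 0 gives the cusp condition ψ'(0⁺) − ψ'(0⁻) = −(2mg/ℏ²)ψ(0).
With ψ ∝ e^{−κ|x|} this yields −2κ = −2mg/ℏ², so κ = mg/ℏ² = 2.946.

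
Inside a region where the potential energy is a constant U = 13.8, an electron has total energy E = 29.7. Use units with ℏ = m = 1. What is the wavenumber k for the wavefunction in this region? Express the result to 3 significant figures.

With E > U the solution is oscillatory, ψ ∝ e^{±ikx} with k = √(2m(E − U))/ℏ.
k = √(2 × 1 × 15.9) = 5.639.

k = 5.64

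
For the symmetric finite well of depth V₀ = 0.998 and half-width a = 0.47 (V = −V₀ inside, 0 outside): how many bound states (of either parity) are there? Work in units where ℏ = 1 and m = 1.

N = 1

The dimensionless depth is z₀ = a√(2mV₀)/ℏ = 0.47 × √(1.996) = 0.6640.
The even/odd transcendental equations gain one root per π/2 in z₀, giving N = 1 + ⌊2z₀/π⌋ = 1 + ⌊0.4227⌋ = 1.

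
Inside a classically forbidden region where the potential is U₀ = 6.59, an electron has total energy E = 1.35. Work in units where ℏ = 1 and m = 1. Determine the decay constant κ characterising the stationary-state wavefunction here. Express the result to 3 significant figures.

Since E < U₀ the TISE in this region is ψ'' = κ²ψ with κ = √(2m(U₀ − E))/ℏ.
κ = √(2 × 1 × 5.24) = 3.237.

κ = 3.24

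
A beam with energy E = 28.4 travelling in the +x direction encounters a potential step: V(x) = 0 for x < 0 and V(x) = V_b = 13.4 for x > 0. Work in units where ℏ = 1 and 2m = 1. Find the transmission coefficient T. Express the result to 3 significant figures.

T = 0.975

On each side the TISE gives plane waves with k = √(2m(E − V))/ℏ: k₁ = √(2·½·28.4) = 5.329, k₂ = √(2·½·15) = 3.873.
Continuity of ψ and ψ′ at the step yields the reflection amplitude r = (k₁ − k₂)/(k₁ + k₂) = 0.1582; thus R = |r|² = 0.02504, T = 0.9750.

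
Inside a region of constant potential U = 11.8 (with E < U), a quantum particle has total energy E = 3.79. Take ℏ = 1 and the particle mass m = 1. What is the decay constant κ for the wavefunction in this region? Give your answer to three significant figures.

Since E < U the TISE in this region is ψ'' = κ²ψ with κ = √(2m(U − E))/ℏ.
κ = √(2 × 1 × 8.01) = 4.002.

κ = 4.00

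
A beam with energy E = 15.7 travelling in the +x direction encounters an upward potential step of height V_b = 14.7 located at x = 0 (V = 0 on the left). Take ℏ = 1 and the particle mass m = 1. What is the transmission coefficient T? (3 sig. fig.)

The wavenumbers are k₁ = √(2mE)/ℏ = 5.604 on the left and k₂ = √(2m(E − V_b))/ℏ = 1.414 on the right.
Continuity of ψ and ψ′ at the step yields the reflection amplitude r = (k₁ − k₂)/(k₁ + k₂) = 0.5970; thus R = |r|² = 0.3564, T = 0.6436.

T = 0.644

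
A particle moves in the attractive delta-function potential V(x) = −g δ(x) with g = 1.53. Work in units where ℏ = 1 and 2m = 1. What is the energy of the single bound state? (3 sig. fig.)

The bound state is ψ(x) = √κ e^{−κ|x|}. The derivative jump ψ'(0⁺) − ψ'(0⁻) = −(2mg/ℏ²)ψ(0) fixes κ = mg/ℏ² = 0.7650.
Then E = −ℏ²κ²/(2m) = −mg²/(2ℏ²) = -0.5852.

E = -0.585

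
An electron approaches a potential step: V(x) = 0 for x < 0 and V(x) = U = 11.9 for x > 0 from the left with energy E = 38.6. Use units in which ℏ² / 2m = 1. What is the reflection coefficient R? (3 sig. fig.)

R = 0.00844

The wavenumbers are k₁ = √(2mE)/ℏ = 6.213 on the left and k₂ = √(2m(E − U))/ℏ = 5.167 on the right.
Continuity of ψ and ψ′ at the step yields the reflection amplitude r = (k₁ − k₂)/(k₁ + k₂) = 0.09189; thus R = |r|² = 0.008443, T = 0.9916.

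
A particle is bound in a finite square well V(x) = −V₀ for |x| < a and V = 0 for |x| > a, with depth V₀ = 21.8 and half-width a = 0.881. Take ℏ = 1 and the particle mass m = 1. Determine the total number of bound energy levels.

The dimensionless depth is z₀ = a√(2mV₀)/ℏ = 0.881 × √(43.60) = 5.817.
The even/odd transcendental equations gain one root per π/2 in z₀, giving N = 1 + ⌊2z₀/π⌋ = 1 + ⌊3.703⌋ = 4.

N = 4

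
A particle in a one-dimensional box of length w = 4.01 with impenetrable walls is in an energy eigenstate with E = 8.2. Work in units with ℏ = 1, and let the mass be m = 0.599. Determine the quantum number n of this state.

From E_n = n²π²ℏ²/(2mw²) invert to n = √(2mw²E)/(πℏ).
n = (4.01/π) × √(2 × 0.599 × 8.2) = 4.001 → n = 4.

n = 4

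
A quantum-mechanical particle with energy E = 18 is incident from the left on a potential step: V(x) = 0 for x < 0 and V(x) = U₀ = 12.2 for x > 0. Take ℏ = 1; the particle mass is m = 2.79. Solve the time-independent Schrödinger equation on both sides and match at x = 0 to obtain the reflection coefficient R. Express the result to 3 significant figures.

The wavenumbers are k₁ = √(2mE)/ℏ = 10.02 on the left and k₂ = √(2m(E − U₀))/ℏ = 5.689 on the right.
Matching ψ and ψ′ at x = 0 gives r = (k₁ − k₂)/(k₁ + k₂), so R = r² = 0.07606 and T = 1 − R = 0.9239.

R = 0.0761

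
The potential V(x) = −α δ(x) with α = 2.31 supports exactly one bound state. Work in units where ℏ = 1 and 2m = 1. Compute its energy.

E = -1.33

The bound state is ψ(x) = √κ e^{−κ|x|}. The derivative jump ψ'(0⁺) − ψ'(0⁻) = −(2mα/ℏ²)ψ(0) fixes κ = mα/ℏ² = 1.155.
Then E = −ℏ²κ²/(2m) = −mα²/(2ℏ²) = -1.334.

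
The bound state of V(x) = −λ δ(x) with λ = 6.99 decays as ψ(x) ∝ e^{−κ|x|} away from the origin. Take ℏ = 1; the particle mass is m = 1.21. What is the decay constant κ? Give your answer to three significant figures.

Integrate −(ℏ²/2m)ψ'' − λδ(x)ψ = Eψ from −ε to +ε: the ψ'' term gives ψ'(0⁺) − ψ'(0⁻) and the δ term gives −(2mλ/ℏ²)ψ(0).
With ψ ∝ e^{−κ|x|} this yields −2κ = −2mλ/ℏ², so κ = mλ/ℏ² = 8.458.

κ = 8.46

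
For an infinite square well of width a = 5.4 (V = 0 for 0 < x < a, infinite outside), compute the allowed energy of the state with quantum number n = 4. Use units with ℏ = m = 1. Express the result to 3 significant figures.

Requiring ψ(0) = ψ(a) = 0 quantises k = nπ/a, hence E_n = ℏ²k²/2m = n²π²ℏ²/(2ma²).
E_4 = 4² × π² / (2 × 1 × 5.4²) = 2.708.

E = 2.71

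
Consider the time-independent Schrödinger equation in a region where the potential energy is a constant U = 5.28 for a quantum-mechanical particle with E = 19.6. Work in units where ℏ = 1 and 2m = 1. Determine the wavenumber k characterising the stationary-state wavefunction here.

With E > U the solution is oscillatory, ψ ∝ e^{±ikx} with k = √(2m(E − U))/ℏ.
k = √(2 × 0.5 × 14.32) = 3.784.

k = 3.78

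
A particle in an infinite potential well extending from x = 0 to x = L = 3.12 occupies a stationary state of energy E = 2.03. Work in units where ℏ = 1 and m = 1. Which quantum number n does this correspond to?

n = 2

From E_n = n²π²ℏ²/(2mL²) invert to n = √(2mL²E)/(πℏ).
n = (3.12/π) × √(2 × 1 × 2.03) = 2.001 → n = 2.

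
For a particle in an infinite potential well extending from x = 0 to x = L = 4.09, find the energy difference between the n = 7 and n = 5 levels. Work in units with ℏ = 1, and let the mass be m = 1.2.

E_n = n²π²ℏ²/(2mL²), so ΔE = (7² − 5²) π²ℏ²/(2mL²).
ΔE = 24 × π² / (2 × 1.2 × 4.09²) = 5.900.

ΔE = 5.90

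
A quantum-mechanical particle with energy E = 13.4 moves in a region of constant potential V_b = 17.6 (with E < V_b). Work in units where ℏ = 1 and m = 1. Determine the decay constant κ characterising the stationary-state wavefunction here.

κ = 2.90

Since E < V_b the TISE in this region is ψ'' = κ²ψ with κ = √(2m(V_b − E))/ℏ.
κ = √(2 × 1 × 4.2) = 2.898.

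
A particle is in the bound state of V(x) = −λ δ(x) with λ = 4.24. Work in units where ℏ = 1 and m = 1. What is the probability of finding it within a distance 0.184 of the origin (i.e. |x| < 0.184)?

P = 0.790

The normalised bound state is ψ = √κ e^{−κ|x|} with κ = mλ/ℏ² = 4.240.
P(|x| < d) = ∫_{−d}^{d} κ e^{−2κ|x|} dx = 1 − e^{−2κd} = 1 − e^{−1.560} = 0.7899.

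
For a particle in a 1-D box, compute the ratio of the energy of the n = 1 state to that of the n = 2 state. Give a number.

0.25

E_n = n²π²ℏ²/(2mL²) so the ratio is n₂²/n₁² = 1/4 = 0.25.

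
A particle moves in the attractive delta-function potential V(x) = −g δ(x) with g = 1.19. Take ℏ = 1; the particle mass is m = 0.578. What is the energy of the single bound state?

E = -0.409

For x ≠ 0 the bound state is ψ ∝ e^{−κ|x|}; integrating the TISE across the delta gives the cusp condition 2κ = 2mg/ℏ², so κ = 0.6878.
Then E = −ℏ²κ²/(2m) = −mg²/(2ℏ²) = -0.4093.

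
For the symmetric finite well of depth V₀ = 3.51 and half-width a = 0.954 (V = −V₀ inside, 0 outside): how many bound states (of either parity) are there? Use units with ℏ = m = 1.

N = 2

The dimensionless depth is z₀ = a√(2mV₀)/ℏ = 0.954 × √(7.020) = 2.528.
A new bound state (alternating even/odd) appears each time z₀ passes a multiple of π/2, so N = ⌊2z₀/π⌋ + 1 = ⌊1.609⌋ + 1 = 2.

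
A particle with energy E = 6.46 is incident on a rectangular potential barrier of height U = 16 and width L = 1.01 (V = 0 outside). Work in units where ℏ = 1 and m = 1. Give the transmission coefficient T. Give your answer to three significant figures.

E < U: inside the barrier ψ ∝ e^{±κx} with κ = √(2m(U − E))/ℏ = 4.368.
κL = 4.412, sinh(κL) = 41.20.
The exact tunnelling result is T⁻¹ = 1 + U² sinh²(κL) / [4E(U − E)] = 1764, so T = 0.000567.

T = 0.000567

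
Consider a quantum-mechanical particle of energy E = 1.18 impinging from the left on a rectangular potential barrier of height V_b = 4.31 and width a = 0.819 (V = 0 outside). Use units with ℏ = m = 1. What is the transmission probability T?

Since E < V_b the interior solution is evanescent with decay constant κ = √(2m(V_b − E))/ℏ = 2.502.
κa = 2.049, sinh(κa) = 3.816.
The exact tunnelling result is T⁻¹ = 1 + V_b² sinh²(κa) / [4E(V_b − E)] = 19.31, so T = 0.0518.

T = 0.0518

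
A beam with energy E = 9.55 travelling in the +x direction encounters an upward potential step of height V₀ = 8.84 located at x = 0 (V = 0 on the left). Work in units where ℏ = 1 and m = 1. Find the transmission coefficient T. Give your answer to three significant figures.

T = 0.673

On each side the TISE gives plane waves with k = √(2m(E − V))/ℏ: k₁ = √(2·1·9.55) = 4.370, k₂ = √(2·1·0.71) = 1.192.
Continuity of ψ and ψ′ at the step yields the reflection amplitude r = (k₁ − k₂)/(k₁ + k₂) = 0.5715; thus R = |r|² = 0.3266, T = 0.6734.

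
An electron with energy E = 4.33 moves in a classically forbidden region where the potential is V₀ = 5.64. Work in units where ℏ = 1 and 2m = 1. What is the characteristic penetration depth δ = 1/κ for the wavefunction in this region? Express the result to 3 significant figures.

δ = 0.874

Since E < V₀ the TISE in this region is ψ'' = κ²ψ with κ = √(2m(V₀ − E))/ℏ.
κ = √(2 × 0.5 × 1.31) = 1.145. The penetration depth is δ = 1/κ = 0.874.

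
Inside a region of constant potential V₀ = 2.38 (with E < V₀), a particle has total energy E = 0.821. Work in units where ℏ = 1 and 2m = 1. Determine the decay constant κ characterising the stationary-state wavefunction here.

κ = 1.25

Since E < V₀ the TISE in this region is ψ'' = κ²ψ with κ = √(2m(V₀ − E))/ℏ.
κ = √(2 × 0.5 × 1.559) = 1.249.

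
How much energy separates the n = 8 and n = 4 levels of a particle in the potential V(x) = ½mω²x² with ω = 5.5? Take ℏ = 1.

E_n = ℏω(n + ½), so ΔE = (8 − 4) ℏω = 4 × 5.5 = 22.00.

ΔE = 22.0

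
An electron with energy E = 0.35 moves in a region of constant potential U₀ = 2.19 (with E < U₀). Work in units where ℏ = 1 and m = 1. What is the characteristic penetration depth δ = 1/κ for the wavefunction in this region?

Since E < U₀ the TISE in this region is ψ'' = κ²ψ with κ = √(2m(U₀ − E))/ℏ.
κ = √(2 × 1 × 1.84) = 1.918. The penetration depth is δ = 1/κ = 0.521.

δ = 0.521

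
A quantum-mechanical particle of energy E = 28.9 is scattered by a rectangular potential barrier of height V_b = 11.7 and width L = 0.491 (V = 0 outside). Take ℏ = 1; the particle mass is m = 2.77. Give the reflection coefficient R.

E > V_b: inside the barrier k₂ = √(2m(E − V_b))/ℏ = 9.762, k₂L = 4.793.
Matching at both interfaces gives T⁻¹ = 1 + V_b² sin²(k₂L) / [4E(E − V_b)] = 1.068, hence T = 0.936.
R = 1 − T = 0.0640.

R = 0.0640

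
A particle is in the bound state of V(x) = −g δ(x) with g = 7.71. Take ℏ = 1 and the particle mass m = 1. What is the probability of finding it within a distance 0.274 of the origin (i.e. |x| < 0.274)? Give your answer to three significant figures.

The normalised bound state is ψ = √κ e^{−κ|x|} with κ = mg/ℏ² = 7.710.
P(|x| < d) = ∫_{−d}^{d} κ e^{−2κ|x|} dx = 1 − e^{−2κd} = 1 − e^{−4.225} = 0.9854.

P = 0.985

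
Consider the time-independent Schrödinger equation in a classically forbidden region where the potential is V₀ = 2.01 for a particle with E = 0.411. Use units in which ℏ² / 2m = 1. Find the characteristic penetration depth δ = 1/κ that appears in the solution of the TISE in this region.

Since E < V₀ the TISE in this region is ψ'' = κ²ψ with κ = √(2m(V₀ − E))/ℏ.
κ = √(2 × 0.5 × 1.599) = 1.265. The penetration depth is δ = 1/κ = 0.791.

δ = 0.791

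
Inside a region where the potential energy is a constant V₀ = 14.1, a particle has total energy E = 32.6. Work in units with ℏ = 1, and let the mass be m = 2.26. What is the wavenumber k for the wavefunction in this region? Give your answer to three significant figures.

With E > V₀ the solution is oscillatory, ψ ∝ e^{±ikx} with k = √(2m(E − V₀))/ℏ.
k = √(2 × 2.26 × 18.5) = 9.144.

k = 9.14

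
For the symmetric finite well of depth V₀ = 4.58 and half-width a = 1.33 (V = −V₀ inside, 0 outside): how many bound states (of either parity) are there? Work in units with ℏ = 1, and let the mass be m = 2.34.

N = 4

Define the well-strength parameter z₀ = (a/ℏ)√(2mV₀) = 1.33 × √(2·2.34·4.58) = 6.158.
The even/odd transcendental equations gain one root per π/2 in z₀, giving N = 1 + ⌊2z₀/π⌋ = 1 + ⌊3.920⌋ = 4.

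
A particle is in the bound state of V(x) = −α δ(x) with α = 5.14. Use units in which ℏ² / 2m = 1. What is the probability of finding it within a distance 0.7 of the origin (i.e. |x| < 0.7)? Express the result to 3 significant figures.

P = 0.973

The normalised bound state is ψ = √κ e^{−κ|x|} with κ = mα/ℏ² = 2.570.
P(|x| < d) = ∫_{−d}^{d} κ e^{−2κ|x|} dx = 1 − e^{−2κd} = 1 − e^{−3.598} = 0.9726.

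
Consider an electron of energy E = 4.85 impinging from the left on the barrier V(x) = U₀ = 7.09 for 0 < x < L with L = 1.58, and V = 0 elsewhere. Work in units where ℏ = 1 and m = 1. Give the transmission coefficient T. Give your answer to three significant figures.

Since E < U₀ the interior solution is evanescent with decay constant κ = √(2m(U₀ − E))/ℏ = 2.117.
κL = 3.344, sinh(κL) = 14.15.
The exact tunnelling result is T⁻¹ = 1 + U₀² sinh²(κL) / [4E(U₀ − E)] = 232.7, so T = 0.00430.

T = 0.00430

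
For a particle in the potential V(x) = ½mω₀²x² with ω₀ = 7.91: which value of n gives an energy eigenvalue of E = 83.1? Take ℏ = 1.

E_n = ℏω₀(n + ½) ⇒ n = E/(ℏω₀) − ½ = 83.1/7.91 − 0.5 = 10.006 → n = 10.

n = 10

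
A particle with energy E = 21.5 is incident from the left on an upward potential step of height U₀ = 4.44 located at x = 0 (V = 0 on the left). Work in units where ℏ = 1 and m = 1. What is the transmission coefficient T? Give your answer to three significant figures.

On each side the TISE gives plane waves with k = √(2m(E − V))/ℏ: k₁ = √(2·1·21.5) = 6.557, k₂ = √(2·1·17.06) = 5.841.
Continuity of ψ and ψ′ at the step yields the reflection amplitude r = (k₁ − k₂)/(k₁ + k₂) = 0.05776; thus R = |r|² = 0.003337, T = 0.9967.

T = 0.997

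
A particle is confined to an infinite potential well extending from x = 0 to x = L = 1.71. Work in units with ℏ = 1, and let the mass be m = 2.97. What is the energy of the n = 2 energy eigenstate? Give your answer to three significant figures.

E = 2.27

The infinite-well eigenfunctions ψ_n = √(2/L) sin(nπx/L) vanish at both walls, giving E_n = n²π²ℏ²/(2mL²).
E_2 = 2² × π² / (2 × 2.97 × 1.71²) = 2.273.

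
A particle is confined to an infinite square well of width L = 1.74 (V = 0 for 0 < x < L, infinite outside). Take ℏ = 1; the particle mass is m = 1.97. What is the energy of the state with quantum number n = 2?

E = 3.31

The infinite-well eigenfunctions ψ_n = √(2/L) sin(nπx/L) vanish at both walls, giving E_n = n²π²ℏ²/(2mL²).
E_2 = 2² × π² / (2 × 1.97 × 1.74²) = 3.310.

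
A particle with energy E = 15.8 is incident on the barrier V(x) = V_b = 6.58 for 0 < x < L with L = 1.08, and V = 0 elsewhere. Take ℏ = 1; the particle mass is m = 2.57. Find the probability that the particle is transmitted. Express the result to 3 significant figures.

E > V_b: inside the barrier k₂ = √(2m(E − V_b))/ℏ = 6.884, k₂L = 7.435.
Matching at both interfaces gives T⁻¹ = 1 + V_b² sin²(k₂L) / [4E(E − V_b)] = 1.062, hence T = 0.942.

T = 0.942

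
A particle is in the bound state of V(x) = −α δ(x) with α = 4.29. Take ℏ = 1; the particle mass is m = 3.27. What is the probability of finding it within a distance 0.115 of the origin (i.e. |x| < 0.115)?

The normalised bound state is ψ = √κ e^{−κ|x|} with κ = mα/ℏ² = 14.03.
P(|x| < d) = ∫_{−d}^{d} κ e^{−2κ|x|} dx = 1 − e^{−2κd} = 1 − e^{−3.227} = 0.9603.

P = 0.960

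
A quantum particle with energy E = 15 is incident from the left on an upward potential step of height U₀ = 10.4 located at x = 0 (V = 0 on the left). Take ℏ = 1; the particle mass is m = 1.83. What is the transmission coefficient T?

The wavenumbers are k₁ = √(2mE)/ℏ = 7.409 on the left and k₂ = √(2m(E − U₀))/ℏ = 4.103 on the right.
Matching ψ and ψ′ at x = 0 gives r = (k₁ − k₂)/(k₁ + k₂), so R = r² = 0.08248 and T = 1 − R = 0.9175.

T = 0.918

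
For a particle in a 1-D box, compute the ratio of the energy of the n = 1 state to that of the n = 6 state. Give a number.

0.0277778

E_n = n²π²ℏ²/(2mL²) so the ratio is n₂²/n₁² = 1/36 = 0.0277778.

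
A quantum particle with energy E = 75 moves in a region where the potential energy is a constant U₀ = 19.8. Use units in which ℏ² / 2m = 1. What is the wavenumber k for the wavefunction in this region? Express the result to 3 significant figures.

k = 7.43

With E > U₀ the solution is oscillatory, ψ ∝ e^{±ikx} with k = √(2m(E − U₀))/ℏ.
k = √(2 × 0.5 × 55.2) = 7.430.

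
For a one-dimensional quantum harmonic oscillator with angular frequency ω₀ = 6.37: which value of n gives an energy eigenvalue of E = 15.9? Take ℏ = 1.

E_n = ℏω₀(n + ½) ⇒ n = E/(ℏω₀) − ½ = 15.9/6.37 − 0.5 = 1.996 → n = 2.

n = 2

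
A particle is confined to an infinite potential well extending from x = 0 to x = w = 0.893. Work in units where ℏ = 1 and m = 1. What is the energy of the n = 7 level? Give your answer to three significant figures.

E = 303

Requiring ψ(0) = ψ(w) = 0 quantises k = nπ/w, hence E_n = ℏ²k²/2m = n²π²ℏ²/(2mw²).
E_7 = 7² × π² / (2 × 1 × 0.893²) = 303.2.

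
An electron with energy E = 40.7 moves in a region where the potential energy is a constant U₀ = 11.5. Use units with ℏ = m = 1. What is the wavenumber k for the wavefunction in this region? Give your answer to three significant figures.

With E > U₀ the solution is oscillatory, ψ ∝ e^{±ikx} with k = √(2m(E − U₀))/ℏ.
k = √(2 × 1 × 29.2) = 7.642.

k = 7.64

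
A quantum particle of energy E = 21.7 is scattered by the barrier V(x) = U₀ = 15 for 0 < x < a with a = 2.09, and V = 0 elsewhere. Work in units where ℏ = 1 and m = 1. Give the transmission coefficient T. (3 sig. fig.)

Above the barrier the interior wavenumber is k₂ = √(2m(E − U₀))/ℏ = 3.661, giving phase k₂a = 7.651.
T = [1 + U₀² sin²(k₂a) / (4E(E − U₀))]⁻¹ = 1/1.371 = 0.729.

T = 0.729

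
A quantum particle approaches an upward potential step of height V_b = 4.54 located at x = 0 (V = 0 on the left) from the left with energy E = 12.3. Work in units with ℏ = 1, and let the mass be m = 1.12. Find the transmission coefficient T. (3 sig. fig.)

The wavenumbers are k₁ = √(2mE)/ℏ = 5.249 on the left and k₂ = √(2m(E − V_b))/ℏ = 4.169 on the right.
Continuity of ψ and ψ′ at the step yields the reflection amplitude r = (k₁ − k₂)/(k₁ + k₂) = 0.1146; thus R = |r|² = 0.01314, T = 0.9869.

T = 0.987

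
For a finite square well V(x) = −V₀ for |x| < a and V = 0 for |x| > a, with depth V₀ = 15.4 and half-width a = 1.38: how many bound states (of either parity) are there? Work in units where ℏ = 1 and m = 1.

N = 5

Define the well-strength parameter z₀ = (a/ℏ)√(2mV₀) = 1.38 × √(2·1·15.4) = 7.659.
A new bound state (alternating even/odd) appears each time z₀ passes a multiple of π/2, so N = ⌊2z₀/π⌋ + 1 = ⌊4.876⌋ + 1 = 5.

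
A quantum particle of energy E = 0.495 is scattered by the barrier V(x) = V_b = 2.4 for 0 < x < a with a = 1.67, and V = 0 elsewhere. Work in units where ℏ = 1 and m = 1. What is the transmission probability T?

T = 0.00386

Since E < V_b the interior solution is evanescent with decay constant κ = √(2m(V_b − E))/ℏ = 1.952.
κa = 3.260, sinh(κa) = 13.00.
Matching ψ, ψ′ at both faces gives T = [1 + V_b² sinh²(κa) / (4E(V_b − E))]⁻¹ = 1/259.1 = 0.00386.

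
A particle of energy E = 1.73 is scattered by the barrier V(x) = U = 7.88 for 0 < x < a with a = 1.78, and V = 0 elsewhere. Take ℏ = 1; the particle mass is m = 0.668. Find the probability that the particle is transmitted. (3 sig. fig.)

Since E < U the interior solution is evanescent with decay constant κ = √(2m(U − E))/ℏ = 2.866.
κa = 5.102, sinh(κa) = 82.19.
The exact tunnelling result is T⁻¹ = 1 + U² sinh²(κa) / [4E(U − E)] = 9858, so T = 0.000101.

T = 0.000101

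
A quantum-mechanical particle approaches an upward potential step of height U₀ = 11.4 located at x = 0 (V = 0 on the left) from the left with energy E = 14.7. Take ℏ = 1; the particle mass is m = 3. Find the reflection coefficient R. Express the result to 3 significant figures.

The wavenumbers are k₁ = √(2mE)/ℏ = 9.391 on the left and k₂ = √(2m(E − U₀))/ℏ = 4.450 on the right.
Matching ψ and ψ′ at x = 0 gives r = (k₁ − k₂)/(k₁ + k₂), so R = r² = 0.1275 and T = 1 − R = 0.8725.

R = 0.127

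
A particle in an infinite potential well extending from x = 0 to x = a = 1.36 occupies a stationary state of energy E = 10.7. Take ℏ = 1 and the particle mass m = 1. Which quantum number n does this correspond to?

n = 2

For an infinite well E_n = n²π²ℏ²/(2ma²), so n = (a/πℏ)√(2mE).
n = (1.36/π) × √(2 × 1 × 10.7) = 2.003 → n = 2.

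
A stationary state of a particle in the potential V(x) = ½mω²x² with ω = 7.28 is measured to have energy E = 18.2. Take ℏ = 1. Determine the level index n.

n = 2

Invert E_n = (n + ½)ℏω: n = E/ℏω − ½ = 2.000, so n = 2.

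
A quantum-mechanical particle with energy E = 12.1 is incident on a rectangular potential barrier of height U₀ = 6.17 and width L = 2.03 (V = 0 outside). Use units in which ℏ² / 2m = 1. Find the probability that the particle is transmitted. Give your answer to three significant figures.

T = 0.888

E > U₀: inside the barrier k₂ = √(2m(E − U₀))/ℏ = 2.435, k₂L = 4.943.
T = [1 + U₀² sin²(k₂L) / (4E(E − U₀))]⁻¹ = 1/1.126 = 0.888.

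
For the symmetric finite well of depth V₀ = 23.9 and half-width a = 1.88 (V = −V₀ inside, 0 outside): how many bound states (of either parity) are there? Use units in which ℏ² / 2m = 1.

N = 6

The dimensionless depth is z₀ = a√(2mV₀)/ℏ = 1.88 × √(23.90) = 9.191.
The even/odd transcendental equations gain one root per π/2 in z₀, giving N = 1 + ⌊2z₀/π⌋ = 1 + ⌊5.851⌋ = 6.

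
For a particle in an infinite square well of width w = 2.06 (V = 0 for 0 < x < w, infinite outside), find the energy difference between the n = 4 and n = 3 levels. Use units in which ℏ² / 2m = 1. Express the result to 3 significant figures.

E_n = n²π²ℏ²/(2mw²), so ΔE = (4² − 3²) π²ℏ²/(2mw²).
ΔE = 7 × π² / (2 × 0.5 × 2.06²) = 16.28.

ΔE = 16.3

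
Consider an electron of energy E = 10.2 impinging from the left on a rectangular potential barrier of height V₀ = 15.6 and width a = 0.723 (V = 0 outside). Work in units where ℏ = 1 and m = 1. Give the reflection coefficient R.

Since E < V₀ the interior solution is evanescent with decay constant κ = √(2m(V₀ − E))/ℏ = 3.286.
κa = 2.376, sinh(κa) = 5.335.
The exact tunnelling result is T⁻¹ = 1 + V₀² sinh²(κa) / [4E(V₀ − E)] = 32.43, so T = 0.0308.
R = 1 − T = 0.969.

R = 0.969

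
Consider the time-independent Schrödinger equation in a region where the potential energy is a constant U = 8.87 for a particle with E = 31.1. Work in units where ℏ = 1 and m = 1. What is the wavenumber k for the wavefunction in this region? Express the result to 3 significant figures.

With E > U the solution is oscillatory, ψ ∝ e^{±ikx} with k = √(2m(E − U))/ℏ.
k = √(2 × 1 × 22.23) = 6.668.

k = 6.67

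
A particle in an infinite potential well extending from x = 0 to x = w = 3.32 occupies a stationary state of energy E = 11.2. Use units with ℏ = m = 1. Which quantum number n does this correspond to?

From E_n = n²π²ℏ²/(2mw²) invert to n = √(2mw²E)/(πℏ).
n = (3.32/π) × √(2 × 1 × 11.2) = 5.002 → n = 5.

n = 5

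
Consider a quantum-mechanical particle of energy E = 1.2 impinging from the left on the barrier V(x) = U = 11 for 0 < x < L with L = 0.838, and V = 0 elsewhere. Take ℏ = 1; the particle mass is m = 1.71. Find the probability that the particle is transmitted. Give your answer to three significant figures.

T = 0.0000950

Since E < U the interior solution is evanescent with decay constant κ = √(2m(U − E))/ℏ = 5.789.
κL = 4.851, sinh(κL) = 63.96.
The exact tunnelling result is T⁻¹ = 1 + U² sinh²(κL) / [4E(U − E)] = 10520, so T = 0.0000950.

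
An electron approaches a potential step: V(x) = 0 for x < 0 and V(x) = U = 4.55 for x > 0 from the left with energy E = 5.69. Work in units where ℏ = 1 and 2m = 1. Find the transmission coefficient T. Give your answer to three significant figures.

On each side the TISE gives plane waves with k = √(2m(E − V))/ℏ: k₁ = √(2·½·5.69) = 2.385, k₂ = √(2·½·1.14) = 1.068.
Matching ψ and ψ′ at x = 0 gives r = (k₁ − k₂)/(k₁ + k₂), so R = r² = 0.1456 and T = 1 − R = 0.8544.

T = 0.854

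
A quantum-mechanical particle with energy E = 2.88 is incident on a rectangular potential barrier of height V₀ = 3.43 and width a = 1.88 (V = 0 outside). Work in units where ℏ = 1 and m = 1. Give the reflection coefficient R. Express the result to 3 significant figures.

R = 0.958

E < V₀: inside the barrier ψ ∝ e^{±κx} with κ = √(2m(V₀ − E))/ℏ = 1.049.
κa = 1.972, sinh(κa) = 3.522.
The exact tunnelling result is T⁻¹ = 1 + V₀² sinh²(κa) / [4E(V₀ − E)] = 24.03, so T = 0.0416.
R = 1 − T = 0.958.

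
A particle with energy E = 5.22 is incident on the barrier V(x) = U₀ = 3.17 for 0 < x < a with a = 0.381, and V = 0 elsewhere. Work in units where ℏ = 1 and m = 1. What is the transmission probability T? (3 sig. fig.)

T = 0.898

E > U₀: inside the barrier k₂ = √(2m(E − U₀))/ℏ = 2.025, k₂a = 0.7715.
Matching at both interfaces gives T⁻¹ = 1 + U₀² sin²(k₂a) / [4E(E − U₀)] = 1.114, hence T = 0.898.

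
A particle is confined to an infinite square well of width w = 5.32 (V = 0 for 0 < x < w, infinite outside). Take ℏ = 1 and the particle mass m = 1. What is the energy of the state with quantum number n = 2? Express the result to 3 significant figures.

The infinite-well eigenfunctions ψ_n = √(2/w) sin(nπx/w) vanish at both walls, giving E_n = n²π²ℏ²/(2mw²).
E_2 = 2² × π² / (2 × 1 × 5.32²) = 0.6974.

E = 0.697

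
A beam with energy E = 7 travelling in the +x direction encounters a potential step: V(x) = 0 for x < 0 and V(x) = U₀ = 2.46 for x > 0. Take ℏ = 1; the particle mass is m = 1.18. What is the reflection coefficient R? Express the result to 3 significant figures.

The wavenumbers are k₁ = √(2mE)/ℏ = 4.064 on the left and k₂ = √(2m(E − U₀))/ℏ = 3.273 on the right.
Continuity of ψ and ψ′ at the step yields the reflection amplitude r = (k₁ − k₂)/(k₁ + k₂) = 0.1078; thus R = |r|² = 0.01163, T = 0.9884.

R = 0.0116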